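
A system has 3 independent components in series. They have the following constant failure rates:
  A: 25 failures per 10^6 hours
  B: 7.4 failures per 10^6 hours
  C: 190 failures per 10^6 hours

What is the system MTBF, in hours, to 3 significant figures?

4500

Series of exponential components: λ_sys = Σ λ_i
λ_sys = 0.000025 + 0.0000074 + 0.00019 = 2.2240e-04 /h
MTBF = 1 / λ_sys = 4500 h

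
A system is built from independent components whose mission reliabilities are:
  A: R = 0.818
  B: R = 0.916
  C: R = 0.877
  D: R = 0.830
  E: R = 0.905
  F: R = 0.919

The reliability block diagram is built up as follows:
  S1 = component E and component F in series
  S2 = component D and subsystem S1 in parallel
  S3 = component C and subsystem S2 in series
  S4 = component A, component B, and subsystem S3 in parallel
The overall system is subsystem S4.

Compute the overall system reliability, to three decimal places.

Series (E and F): 0.90500 × 0.91900 = 0.83170
Parallel (D and [0.83170]): 1 − (1 − 0.83000)(1 − 0.83170) = 0.97139
Series (C and [0.97139]): 0.87700 × 0.97139 = 0.85191
Parallel (A, B, and [0.85191]): 1 − (1 − 0.81800)(1 − 0.91600)(1 − 0.85191) = 0.998

0.998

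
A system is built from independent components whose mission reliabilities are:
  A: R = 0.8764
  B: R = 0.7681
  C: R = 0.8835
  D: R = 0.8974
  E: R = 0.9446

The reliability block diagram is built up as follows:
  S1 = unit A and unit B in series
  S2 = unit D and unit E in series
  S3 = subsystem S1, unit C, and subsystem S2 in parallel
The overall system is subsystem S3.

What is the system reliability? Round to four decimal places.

Series (A and B): 0.876400 × 0.768100 = 0.673163
Series (D and E): 0.897400 × 0.944600 = 0.847684
Parallel ([0.673163], C, and [0.847684]): 1 − (1 − 0.673163)(1 − 0.883500)(1 − 0.847684) = 0.9942

0.9942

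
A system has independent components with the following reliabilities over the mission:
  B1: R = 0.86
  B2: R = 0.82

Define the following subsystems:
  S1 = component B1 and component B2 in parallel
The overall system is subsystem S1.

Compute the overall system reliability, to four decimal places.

0.9748

Parallel (B1 and B2): 1 − (1 − 0.860000)(1 − 0.820000) = 0.9748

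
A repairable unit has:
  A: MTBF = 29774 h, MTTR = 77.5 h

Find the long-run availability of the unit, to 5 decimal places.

0.99740

A(A) = MTBF/(MTBF+MTTR) = 29774/(29774+77.5) = 0.99740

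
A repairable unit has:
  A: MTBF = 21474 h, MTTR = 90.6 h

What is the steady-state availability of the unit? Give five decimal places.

A(A) = MTBF/(MTBF+MTTR) = 21474/(21474+90.6) = 0.99580

0.99580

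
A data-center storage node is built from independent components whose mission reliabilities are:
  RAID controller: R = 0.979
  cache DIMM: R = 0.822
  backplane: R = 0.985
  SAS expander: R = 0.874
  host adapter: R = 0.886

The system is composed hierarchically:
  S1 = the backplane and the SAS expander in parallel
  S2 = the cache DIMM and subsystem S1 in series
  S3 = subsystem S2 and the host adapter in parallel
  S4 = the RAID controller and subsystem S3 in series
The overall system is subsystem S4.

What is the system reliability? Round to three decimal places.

Parallel (backplane and SAS expander): 1 − (1 − 0.98500)(1 − 0.87400) = 0.99811
Series (cache DIMM and [0.99811]): 0.82200 × 0.99811 = 0.82045
Parallel ([0.82045] and host adapter): 1 − (1 − 0.82045)(1 − 0.88600) = 0.97953
Series (RAID controller and [0.97953]): 0.97900 × 0.97953 = 0.959

0.959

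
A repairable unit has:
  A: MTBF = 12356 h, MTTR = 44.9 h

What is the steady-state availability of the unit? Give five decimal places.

A(A) = MTBF/(MTBF+MTTR) = 12356/(12356+44.9) = 0.99638

0.99638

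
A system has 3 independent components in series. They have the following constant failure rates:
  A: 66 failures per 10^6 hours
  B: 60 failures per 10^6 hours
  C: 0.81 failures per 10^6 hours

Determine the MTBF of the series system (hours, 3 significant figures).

Series of exponential components: λ_sys = Σ λ_i
λ_sys = 0.000066 + 0.000060 + 0.00000081 = 1.2681e-04 /h
MTBF = 1 / λ_sys = 7890 h

7890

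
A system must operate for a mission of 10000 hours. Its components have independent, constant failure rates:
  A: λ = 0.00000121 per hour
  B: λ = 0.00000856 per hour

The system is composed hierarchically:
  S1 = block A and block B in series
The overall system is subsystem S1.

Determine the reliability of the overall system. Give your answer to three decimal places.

R(A) = exp(−0.00000121 × 10000) = 0.98797
R(B) = exp(−0.00000856 × 10000) = 0.91796
Series (A and B): 0.98797 × 0.91796 = 0.907

0.907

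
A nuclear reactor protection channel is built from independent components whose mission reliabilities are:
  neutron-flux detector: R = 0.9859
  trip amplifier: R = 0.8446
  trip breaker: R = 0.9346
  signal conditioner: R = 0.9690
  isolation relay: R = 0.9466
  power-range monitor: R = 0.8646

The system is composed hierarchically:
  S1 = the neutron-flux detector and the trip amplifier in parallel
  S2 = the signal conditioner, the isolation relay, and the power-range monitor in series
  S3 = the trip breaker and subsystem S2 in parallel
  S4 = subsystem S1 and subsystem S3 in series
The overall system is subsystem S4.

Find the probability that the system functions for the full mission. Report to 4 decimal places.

0.9843

Parallel (neutron-flux detector and trip amplifier): 1 − (1 − 0.985900)(1 − 0.844600) = 0.997809
Series (signal conditioner, isolation relay, and power-range monitor): 0.969000 × 0.946600 × 0.864600 = 0.793059
Parallel (trip breaker and [0.793059]): 1 − (1 − 0.934600)(1 − 0.793059) = 0.986466
Series ([0.997809] and [0.986466]): 0.997809 × 0.986466 = 0.9843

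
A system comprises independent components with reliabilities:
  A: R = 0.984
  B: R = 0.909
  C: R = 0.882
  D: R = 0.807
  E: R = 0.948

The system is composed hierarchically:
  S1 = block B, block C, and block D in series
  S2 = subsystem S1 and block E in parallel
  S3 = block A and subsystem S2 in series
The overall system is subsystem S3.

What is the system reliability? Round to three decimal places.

Series (B, C, and D): 0.90900 × 0.88200 × 0.80700 = 0.64700
Parallel ([0.64700] and E): 1 − (1 − 0.64700)(1 − 0.94800) = 0.98164
Series (A and [0.98164]): 0.98400 × 0.98164 = 0.966

0.966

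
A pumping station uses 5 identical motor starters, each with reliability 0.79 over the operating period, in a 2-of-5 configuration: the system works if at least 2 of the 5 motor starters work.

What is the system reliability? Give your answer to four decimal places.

R = Σ_{i=2}^{5} C(5,i) p^i (1−p)^{5−i} with p = 0.79
C(5,2)·0.79^2·0.21^3 = 0.057798
C(5,3)·0.79^3·0.21^2 = 0.217430
C(5,4)·0.79^4·0.21^1 = 0.408976
C(5,5)·0.79^5·0.21^0 = 0.307706
Sum = 0.9919

0.9919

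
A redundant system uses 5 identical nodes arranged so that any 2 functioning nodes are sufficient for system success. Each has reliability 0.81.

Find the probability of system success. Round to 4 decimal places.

R = Σ_{i=2}^{5} C(5,i) p^i (1−p)^{5−i} with p = 0.81
C(5,2)·0.81^2·0.19^3 = 0.045002
C(5,3)·0.81^3·0.19^2 = 0.191850
C(5,4)·0.81^4·0.19^1 = 0.408944
C(5,5)·0.81^5·0.19^0 = 0.348678
Sum = 0.9945

0.9945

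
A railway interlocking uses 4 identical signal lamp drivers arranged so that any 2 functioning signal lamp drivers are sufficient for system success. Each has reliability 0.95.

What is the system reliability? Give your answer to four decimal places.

R = Σ_{i=2}^{4} C(4,i) p^i (1−p)^{4−i} with p = 0.95
C(4,2)·0.95^2·0.05^2 = 0.013538
C(4,3)·0.95^3·0.05^1 = 0.171475
C(4,4)·0.95^4·0.05^0 = 0.814506
Sum = 0.9995

0.9995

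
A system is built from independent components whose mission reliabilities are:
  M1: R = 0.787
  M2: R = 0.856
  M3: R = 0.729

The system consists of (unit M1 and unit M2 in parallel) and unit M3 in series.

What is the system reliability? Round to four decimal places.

Parallel (M1 and M2): 1 − (1 − 0.787000)(1 − 0.856000) = 0.969328
Series ([0.969328] and M3): 0.969328 × 0.729000 = 0.7066

0.7066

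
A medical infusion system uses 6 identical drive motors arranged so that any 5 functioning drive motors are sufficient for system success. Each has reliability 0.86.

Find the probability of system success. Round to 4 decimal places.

0.7997

R = Σ_{i=5}^{6} C(6,i) p^i (1−p)^{6−i} with p = 0.86
C(6,5)·0.86^5·0.14^1 = 0.395159
C(6,6)·0.86^6·0.14^0 = 0.404567
Sum = 0.7997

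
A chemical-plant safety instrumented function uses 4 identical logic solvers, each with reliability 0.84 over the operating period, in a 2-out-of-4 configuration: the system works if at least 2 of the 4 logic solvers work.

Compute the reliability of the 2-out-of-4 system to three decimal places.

R = Σ_{i=2}^{4} C(4,i) p^i (1−p)^{4−i} with p = 0.84
C(4,2)·0.84^2·0.16^2 = 0.10838
C(4,3)·0.84^3·0.16^1 = 0.37933
C(4,4)·0.84^4·0.16^0 = 0.49787
Sum = 0.986

0.986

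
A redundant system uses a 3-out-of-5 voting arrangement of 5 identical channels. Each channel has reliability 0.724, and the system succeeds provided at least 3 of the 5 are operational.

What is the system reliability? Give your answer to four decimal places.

0.8672

R = Σ_{i=3}^{5} C(5,i) p^i (1−p)^{5−i} with p = 0.724
C(5,3)·0.724^3·0.276^2 = 0.289091
C(5,4)·0.724^4·0.276^1 = 0.379169
C(5,5)·0.724^5·0.276^0 = 0.198927
Sum = 0.8672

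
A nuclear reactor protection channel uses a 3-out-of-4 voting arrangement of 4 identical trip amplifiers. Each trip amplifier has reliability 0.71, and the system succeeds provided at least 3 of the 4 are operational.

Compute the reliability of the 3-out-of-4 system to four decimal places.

R = Σ_{i=3}^{4} C(4,i) p^i (1−p)^{4−i} with p = 0.71
C(4,3)·0.71^3·0.29^1 = 0.415177
C(4,4)·0.71^4·0.29^0 = 0.254117
Sum = 0.6693

0.6693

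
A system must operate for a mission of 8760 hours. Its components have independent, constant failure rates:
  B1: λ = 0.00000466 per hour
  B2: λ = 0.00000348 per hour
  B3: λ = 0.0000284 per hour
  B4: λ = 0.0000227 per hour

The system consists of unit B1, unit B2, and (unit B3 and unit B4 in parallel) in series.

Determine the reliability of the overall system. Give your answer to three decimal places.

0.894

R(B1) = exp(−0.00000466 × 8760) = 0.96000
R(B2) = exp(−0.00000348 × 8760) = 0.96998
R(B3) = exp(−0.0000284 × 8760) = 0.77975
R(B4) = exp(−0.0000227 × 8760) = 0.81967
Parallel (B3 and B4): 1 − (1 − 0.77975)(1 − 0.81967) = 0.96028
Series (B1, B2, and [0.96028]): 0.96000 × 0.96998 × 0.96028 = 0.894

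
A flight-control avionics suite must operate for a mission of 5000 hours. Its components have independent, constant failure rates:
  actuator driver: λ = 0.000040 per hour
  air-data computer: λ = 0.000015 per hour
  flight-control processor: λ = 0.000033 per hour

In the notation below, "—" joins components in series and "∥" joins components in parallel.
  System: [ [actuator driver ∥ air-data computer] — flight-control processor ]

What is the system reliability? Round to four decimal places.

0.8368

R(actuator driver) = exp(−0.000040 × 5000) = 0.818731
R(air-data computer) = exp(−0.000015 × 5000) = 0.927743
R(flight-control processor) = exp(−0.000033 × 5000) = 0.847894
Parallel (actuator driver and air-data computer): 1 − (1 − 0.818731)(1 − 0.927743) = 0.986902
Series ([0.986902] and flight-control processor): 0.986902 × 0.847894 = 0.8368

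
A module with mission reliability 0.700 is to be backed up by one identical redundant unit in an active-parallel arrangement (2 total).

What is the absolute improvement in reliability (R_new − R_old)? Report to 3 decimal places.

0.210

R_before = 0.700
R_after = 1 − (1 − 0.700)^2 = 0.910
ΔR = 0.910 − 0.700 = 0.210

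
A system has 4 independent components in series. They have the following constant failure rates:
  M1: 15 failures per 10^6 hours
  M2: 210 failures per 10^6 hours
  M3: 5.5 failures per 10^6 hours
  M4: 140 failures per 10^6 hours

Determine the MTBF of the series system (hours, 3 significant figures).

Series of exponential components: λ_sys = Σ λ_i
λ_sys = 0.000015 + 0.00021 + 0.0000055 + 0.00014 = 3.7050e-04 /h
MTBF = 1 / λ_sys = 2700 h

2700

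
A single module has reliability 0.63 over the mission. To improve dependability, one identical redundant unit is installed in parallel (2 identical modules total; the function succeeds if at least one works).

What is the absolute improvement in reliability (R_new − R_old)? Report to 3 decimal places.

0.233

R_before = 0.63
R_after = 1 − (1 − 0.63)^2 = 0.863
ΔR = 0.863 − 0.63 = 0.233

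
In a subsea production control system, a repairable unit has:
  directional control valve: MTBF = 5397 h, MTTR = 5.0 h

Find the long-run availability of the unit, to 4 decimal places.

A(directional control valve) = MTBF/(MTBF+MTTR) = 5397/(5397+5.0) = 0.9991

0.9991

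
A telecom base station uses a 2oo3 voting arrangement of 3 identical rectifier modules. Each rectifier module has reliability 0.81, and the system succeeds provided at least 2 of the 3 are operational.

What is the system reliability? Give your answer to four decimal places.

R = Σ_{i=2}^{3} C(3,i) p^i (1−p)^{3−i} with p = 0.81
C(3,2)·0.81^2·0.19^1 = 0.373977
C(3,3)·0.81^3·0.19^0 = 0.531441
Sum = 0.9054

0.9054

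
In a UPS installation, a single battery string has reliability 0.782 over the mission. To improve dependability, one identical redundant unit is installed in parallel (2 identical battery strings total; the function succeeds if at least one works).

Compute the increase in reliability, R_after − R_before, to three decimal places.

0.170

R_before = 0.782
R_after = 1 − (1 − 0.782)^2 = 0.952
ΔR = 0.952 − 0.782 = 0.170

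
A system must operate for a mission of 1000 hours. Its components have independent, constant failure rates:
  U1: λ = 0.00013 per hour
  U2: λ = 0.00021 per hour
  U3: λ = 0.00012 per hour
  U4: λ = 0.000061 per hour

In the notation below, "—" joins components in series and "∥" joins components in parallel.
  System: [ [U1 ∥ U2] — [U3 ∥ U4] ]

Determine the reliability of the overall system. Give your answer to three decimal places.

R(U1) = exp(−0.00013 × 1000) = 0.87810
R(U2) = exp(−0.00021 × 1000) = 0.81058
R(U3) = exp(−0.00012 × 1000) = 0.88692
R(U4) = exp(−0.000061 × 1000) = 0.94082
Parallel (U1 and U2): 1 − (1 − 0.87810)(1 − 0.81058) = 0.97691
Parallel (U3 and U4): 1 − (1 − 0.88692)(1 − 0.94082) = 0.99331
Series ([0.97691] and [0.99331]): 0.97691 × 0.99331 = 0.970

0.970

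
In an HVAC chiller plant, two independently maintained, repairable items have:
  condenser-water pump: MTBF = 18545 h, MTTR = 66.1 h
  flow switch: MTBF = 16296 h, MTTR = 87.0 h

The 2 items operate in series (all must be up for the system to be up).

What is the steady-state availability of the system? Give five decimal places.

0.99116

A(condenser-water pump) = MTBF/(MTBF+MTTR) = 18545/(18545+66.1) = 0.996448
A(flow switch) = MTBF/(MTBF+MTTR) = 16296/(16296+87.0) = 0.994690
Series availability: 0.996448 × 0.994690 = 0.99116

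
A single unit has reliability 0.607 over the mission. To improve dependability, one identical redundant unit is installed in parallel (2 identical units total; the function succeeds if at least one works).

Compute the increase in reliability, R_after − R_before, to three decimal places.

0.239

R_before = 0.607
R_after = 1 − (1 − 0.607)^2 = 0.846
ΔR = 0.846 − 0.607 = 0.239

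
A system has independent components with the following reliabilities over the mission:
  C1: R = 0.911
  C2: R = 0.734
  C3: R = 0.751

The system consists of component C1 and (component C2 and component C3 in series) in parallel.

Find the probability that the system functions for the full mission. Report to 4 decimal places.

Series (C2 and C3): 0.734000 × 0.751000 = 0.551234
Parallel (C1 and [0.551234]): 1 − (1 − 0.911000)(1 − 0.551234) = 0.9601

0.9601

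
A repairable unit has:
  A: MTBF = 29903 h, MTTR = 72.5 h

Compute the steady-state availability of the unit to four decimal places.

0.9976

A(A) = MTBF/(MTBF+MTTR) = 29903/(29903+72.5) = 0.9976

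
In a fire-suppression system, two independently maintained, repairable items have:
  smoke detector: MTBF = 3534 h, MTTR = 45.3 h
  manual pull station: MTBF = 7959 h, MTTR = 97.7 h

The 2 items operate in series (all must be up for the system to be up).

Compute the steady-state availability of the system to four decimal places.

0.9754

A(smoke detector) = MTBF/(MTBF+MTTR) = 3534/(3534+45.3) = 0.987344
A(manual pull station) = MTBF/(MTBF+MTTR) = 7959/(7959+97.7) = 0.987873
Series availability: 0.987344 × 0.987873 = 0.9754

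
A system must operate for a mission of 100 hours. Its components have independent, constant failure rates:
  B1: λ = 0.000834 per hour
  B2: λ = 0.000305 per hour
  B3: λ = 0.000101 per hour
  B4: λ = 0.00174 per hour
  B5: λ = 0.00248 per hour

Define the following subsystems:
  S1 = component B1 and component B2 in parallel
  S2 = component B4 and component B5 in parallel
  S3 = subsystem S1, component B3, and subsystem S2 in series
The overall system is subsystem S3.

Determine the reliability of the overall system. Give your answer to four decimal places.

0.9529

R(B1) = exp(−0.000834 × 100) = 0.919983
R(B2) = exp(−0.000305 × 100) = 0.969960
R(B3) = exp(−0.000101 × 100) = 0.989951
R(B4) = exp(−0.00174 × 100) = 0.840297
R(B5) = exp(−0.00248 × 100) = 0.780360
Parallel (B1 and B2): 1 − (1 − 0.919983)(1 − 0.969960) = 0.997596
Parallel (B4 and B5): 1 − (1 − 0.840297)(1 − 0.780360) = 0.964923
Series ([0.997596], B3, and [0.964923]): 0.997596 × 0.989951 × 0.964923 = 0.9529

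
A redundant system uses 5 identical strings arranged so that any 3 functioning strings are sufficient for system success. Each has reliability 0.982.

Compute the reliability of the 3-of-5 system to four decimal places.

R = Σ_{i=3}^{5} C(5,i) p^i (1−p)^{5−i} with p = 0.982
C(5,3)·0.982^3·0.018^2 = 0.003068
C(5,4)·0.982^4·0.018^1 = 0.083693
C(5,5)·0.982^5·0.018^0 = 0.913182
Sum = 0.9999

0.9999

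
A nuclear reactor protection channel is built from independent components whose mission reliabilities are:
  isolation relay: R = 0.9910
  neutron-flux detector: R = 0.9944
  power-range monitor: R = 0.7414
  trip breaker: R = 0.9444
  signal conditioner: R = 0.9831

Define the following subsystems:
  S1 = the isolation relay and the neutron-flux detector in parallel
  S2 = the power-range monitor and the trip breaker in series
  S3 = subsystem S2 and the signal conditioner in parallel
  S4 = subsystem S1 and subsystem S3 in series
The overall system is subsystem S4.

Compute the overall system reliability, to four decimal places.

0.9949

Parallel (isolation relay and neutron-flux detector): 1 − (1 − 0.991000)(1 − 0.994400) = 0.999950
Series (power-range monitor and trip breaker): 0.741400 × 0.944400 = 0.700178
Parallel ([0.700178] and signal conditioner): 1 − (1 − 0.700178)(1 − 0.983100) = 0.994933
Series ([0.999950] and [0.994933]): 0.999950 × 0.994933 = 0.9949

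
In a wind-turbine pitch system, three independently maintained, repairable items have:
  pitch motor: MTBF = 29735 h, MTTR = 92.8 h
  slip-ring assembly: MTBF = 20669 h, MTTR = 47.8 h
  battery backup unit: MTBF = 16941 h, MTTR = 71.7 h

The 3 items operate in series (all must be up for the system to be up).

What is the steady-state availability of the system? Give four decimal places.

A(pitch motor) = MTBF/(MTBF+MTTR) = 29735/(29735+92.8) = 0.996889
A(slip-ring assembly) = MTBF/(MTBF+MTTR) = 20669/(20669+47.8) = 0.997693
A(battery backup unit) = MTBF/(MTBF+MTTR) = 16941/(16941+71.7) = 0.995786
Series availability: 0.996889 × 0.997693 × 0.995786 = 0.9904

0.9904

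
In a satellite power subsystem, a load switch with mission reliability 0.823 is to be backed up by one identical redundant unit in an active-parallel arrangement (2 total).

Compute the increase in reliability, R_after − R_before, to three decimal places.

0.146

R_before = 0.823
R_after = 1 − (1 − 0.823)^2 = 0.969
ΔR = 0.969 − 0.823 = 0.146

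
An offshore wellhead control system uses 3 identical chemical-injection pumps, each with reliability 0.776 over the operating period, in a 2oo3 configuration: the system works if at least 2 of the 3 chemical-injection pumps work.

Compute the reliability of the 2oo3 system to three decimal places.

R = Σ_{i=2}^{3} C(3,i) p^i (1−p)^{3−i} with p = 0.776
C(3,2)·0.776^2·0.224^1 = 0.40466
C(3,3)·0.776^3·0.224^0 = 0.46729
Sum = 0.872

0.872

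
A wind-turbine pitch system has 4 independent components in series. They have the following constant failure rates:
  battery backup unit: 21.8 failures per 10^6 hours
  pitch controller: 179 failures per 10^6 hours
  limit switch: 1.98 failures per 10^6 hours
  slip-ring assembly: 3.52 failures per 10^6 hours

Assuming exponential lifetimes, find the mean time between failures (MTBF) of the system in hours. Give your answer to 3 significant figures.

4850

Series of exponential components: λ_sys = Σ λ_i
λ_sys = 0.0000218 + 0.000179 + 0.00000198 + 0.00000352 = 2.0630e-04 /h
MTBF = 1 / λ_sys = 4850 h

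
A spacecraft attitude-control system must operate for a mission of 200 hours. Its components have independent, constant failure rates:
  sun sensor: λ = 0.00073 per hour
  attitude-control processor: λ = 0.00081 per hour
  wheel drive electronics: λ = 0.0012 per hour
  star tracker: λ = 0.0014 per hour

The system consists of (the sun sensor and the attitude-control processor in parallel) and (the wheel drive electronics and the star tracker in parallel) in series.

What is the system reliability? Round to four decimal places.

0.9286

R(sun sensor) = exp(−0.00073 × 200) = 0.864158
R(attitude-control processor) = exp(−0.00081 × 200) = 0.850441
R(wheel drive electronics) = exp(−0.0012 × 200) = 0.786628
R(star tracker) = exp(−0.0014 × 200) = 0.755784
Parallel (sun sensor and attitude-control processor): 1 − (1 − 0.864158)(1 − 0.850441) = 0.979684
Parallel (wheel drive electronics and star tracker): 1 − (1 − 0.786628)(1 − 0.755784) = 0.947891
Series ([0.979684] and [0.947891]): 0.979684 × 0.947891 = 0.9286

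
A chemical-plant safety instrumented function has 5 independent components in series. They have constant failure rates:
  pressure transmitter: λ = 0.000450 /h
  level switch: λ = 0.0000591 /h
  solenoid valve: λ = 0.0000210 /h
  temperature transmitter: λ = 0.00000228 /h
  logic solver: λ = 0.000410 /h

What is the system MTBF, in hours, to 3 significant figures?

1060

Series of exponential components: λ_sys = Σ λ_i
λ_sys = 0.000450 + 0.0000591 + 0.0000210 + 0.00000228 + 0.000410 = 9.4238e-04 /h
MTBF = 1 / λ_sys = 1060 h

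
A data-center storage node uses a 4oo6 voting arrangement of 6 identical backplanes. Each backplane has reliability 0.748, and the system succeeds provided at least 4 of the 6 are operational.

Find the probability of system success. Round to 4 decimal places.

0.8274

R = Σ_{i=4}^{6} C(6,i) p^i (1−p)^{6−i} with p = 0.748
C(6,4)·0.748^4·0.252^2 = 0.298194
C(6,5)·0.748^5·0.252^1 = 0.354046
C(6,6)·0.748^6·0.252^0 = 0.175150
Sum = 0.8274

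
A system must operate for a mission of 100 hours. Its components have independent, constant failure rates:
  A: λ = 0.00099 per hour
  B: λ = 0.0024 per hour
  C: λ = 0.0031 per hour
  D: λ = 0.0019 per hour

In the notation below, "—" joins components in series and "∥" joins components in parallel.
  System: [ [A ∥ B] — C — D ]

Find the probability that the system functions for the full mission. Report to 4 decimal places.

0.5943

R(A) = exp(−0.00099 × 100) = 0.905743
R(B) = exp(−0.0024 × 100) = 0.786628
R(C) = exp(−0.0031 × 100) = 0.733447
R(D) = exp(−0.0019 × 100) = 0.826959
Parallel (A and B): 1 − (1 − 0.905743)(1 − 0.786628) = 0.979888
Series ([0.979888], C, and D): 0.979888 × 0.733447 × 0.826959 = 0.5943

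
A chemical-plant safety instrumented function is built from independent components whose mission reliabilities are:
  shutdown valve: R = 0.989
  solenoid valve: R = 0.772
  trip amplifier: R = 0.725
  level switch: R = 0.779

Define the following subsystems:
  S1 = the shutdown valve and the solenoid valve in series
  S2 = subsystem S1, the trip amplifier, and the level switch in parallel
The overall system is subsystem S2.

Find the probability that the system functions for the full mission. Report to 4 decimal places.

Series (shutdown valve and solenoid valve): 0.989000 × 0.772000 = 0.763508
Parallel ([0.763508], trip amplifier, and level switch): 1 − (1 − 0.763508)(1 − 0.725000)(1 − 0.779000) = 0.9856

0.9856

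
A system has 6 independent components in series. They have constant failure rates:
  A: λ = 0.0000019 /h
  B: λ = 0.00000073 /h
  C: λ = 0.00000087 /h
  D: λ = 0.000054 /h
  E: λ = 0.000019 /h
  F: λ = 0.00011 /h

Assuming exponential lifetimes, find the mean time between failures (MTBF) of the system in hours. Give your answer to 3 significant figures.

5360

Series of exponential components: λ_sys = Σ λ_i
λ_sys = 0.0000019 + 0.00000073 + 0.00000087 + 0.000054 + 0.000019 + 0.00011 = 1.8650e-04 /h
MTBF = 1 / λ_sys = 5360 h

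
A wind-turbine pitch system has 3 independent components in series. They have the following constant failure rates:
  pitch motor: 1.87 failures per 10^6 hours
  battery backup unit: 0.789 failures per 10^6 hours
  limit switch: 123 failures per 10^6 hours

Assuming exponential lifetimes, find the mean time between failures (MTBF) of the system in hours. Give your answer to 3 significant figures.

Series of exponential components: λ_sys = Σ λ_i
λ_sys = 0.00000187 + 0.000000789 + 0.000123 = 1.2566e-04 /h
MTBF = 1 / λ_sys = 7960 h

7960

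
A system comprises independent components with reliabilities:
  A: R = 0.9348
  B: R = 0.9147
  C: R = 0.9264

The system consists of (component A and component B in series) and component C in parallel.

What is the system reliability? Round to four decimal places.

Series (A and B): 0.934800 × 0.914700 = 0.855062
Parallel ([0.855062] and C): 1 − (1 − 0.855062)(1 − 0.926400) = 0.9893

0.9893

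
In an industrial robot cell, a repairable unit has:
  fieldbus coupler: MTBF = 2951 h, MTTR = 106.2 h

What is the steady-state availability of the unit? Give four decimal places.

A(fieldbus coupler) = MTBF/(MTBF+MTTR) = 2951/(2951+106.2) = 0.9653

0.9653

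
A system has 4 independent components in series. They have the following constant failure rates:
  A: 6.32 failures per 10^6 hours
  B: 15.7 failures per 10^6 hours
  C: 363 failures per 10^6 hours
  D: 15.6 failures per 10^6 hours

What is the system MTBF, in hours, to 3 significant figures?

Series of exponential components: λ_sys = Σ λ_i
λ_sys = 0.00000632 + 0.0000157 + 0.000363 + 0.0000156 = 4.0062e-04 /h
MTBF = 1 / λ_sys = 2500 h

2500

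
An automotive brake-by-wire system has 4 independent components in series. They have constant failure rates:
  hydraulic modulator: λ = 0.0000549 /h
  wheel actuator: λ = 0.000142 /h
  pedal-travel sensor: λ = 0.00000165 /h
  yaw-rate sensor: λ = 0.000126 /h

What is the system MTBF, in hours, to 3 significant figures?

3080

Series of exponential components: λ_sys = Σ λ_i
λ_sys = 0.0000549 + 0.000142 + 0.00000165 + 0.000126 = 3.2455e-04 /h
MTBF = 1 / λ_sys = 3080 h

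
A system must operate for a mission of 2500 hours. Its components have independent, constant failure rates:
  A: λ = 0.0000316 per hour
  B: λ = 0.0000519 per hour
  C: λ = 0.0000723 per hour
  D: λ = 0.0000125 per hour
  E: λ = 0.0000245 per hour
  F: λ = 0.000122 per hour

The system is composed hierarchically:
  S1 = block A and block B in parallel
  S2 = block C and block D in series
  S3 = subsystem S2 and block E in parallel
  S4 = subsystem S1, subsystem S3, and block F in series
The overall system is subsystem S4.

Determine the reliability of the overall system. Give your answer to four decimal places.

R(A) = exp(−0.0000316 × 2500) = 0.924040
R(B) = exp(−0.0000519 × 2500) = 0.878315
R(C) = exp(−0.0000723 × 2500) = 0.834644
R(D) = exp(−0.0000125 × 2500) = 0.969233
R(E) = exp(−0.0000245 × 2500) = 0.940588
R(F) = exp(−0.000122 × 2500) = 0.737123
Parallel (A and B): 1 − (1 − 0.924040)(1 − 0.878315) = 0.990757
Series (C and D): 0.834644 × 0.969233 = 0.808965
Parallel ([0.808965] and E): 1 − (1 − 0.808965)(1 − 0.940588) = 0.988650
Series ([0.990757], [0.988650], and F): 0.990757 × 0.988650 × 0.737123 = 0.7220

0.7220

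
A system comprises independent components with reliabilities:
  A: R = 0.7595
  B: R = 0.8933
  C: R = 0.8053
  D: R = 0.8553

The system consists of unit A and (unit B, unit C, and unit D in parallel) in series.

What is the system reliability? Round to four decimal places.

Parallel (B, C, and D): 1 − (1 − 0.893300)(1 − 0.805300)(1 − 0.855300) = 0.996994
Series (A and [0.996994]): 0.759500 × 0.996994 = 0.7572

0.7572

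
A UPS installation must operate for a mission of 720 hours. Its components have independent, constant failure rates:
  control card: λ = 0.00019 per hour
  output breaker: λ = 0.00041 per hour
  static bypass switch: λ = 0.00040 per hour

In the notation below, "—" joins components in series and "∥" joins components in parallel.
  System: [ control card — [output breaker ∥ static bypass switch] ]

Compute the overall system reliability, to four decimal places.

R(control card) = exp(−0.00019 × 720) = 0.872145
R(output breaker) = exp(−0.00041 × 720) = 0.744383
R(static bypass switch) = exp(−0.00040 × 720) = 0.749762
Parallel (output breaker and static bypass switch): 1 − (1 − 0.744383)(1 − 0.749762) = 0.936035
Series (control card and [0.936035]): 0.872145 × 0.936035 = 0.8164

0.8164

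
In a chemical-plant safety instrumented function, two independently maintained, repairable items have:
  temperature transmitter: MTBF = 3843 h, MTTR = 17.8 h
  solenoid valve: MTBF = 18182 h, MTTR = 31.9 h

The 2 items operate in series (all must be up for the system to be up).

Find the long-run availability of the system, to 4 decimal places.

0.9936

A(temperature transmitter) = MTBF/(MTBF+MTTR) = 3843/(3843+17.8) = 0.995390
A(solenoid valve) = MTBF/(MTBF+MTTR) = 18182/(18182+31.9) = 0.998249
Series availability: 0.995390 × 0.998249 = 0.9936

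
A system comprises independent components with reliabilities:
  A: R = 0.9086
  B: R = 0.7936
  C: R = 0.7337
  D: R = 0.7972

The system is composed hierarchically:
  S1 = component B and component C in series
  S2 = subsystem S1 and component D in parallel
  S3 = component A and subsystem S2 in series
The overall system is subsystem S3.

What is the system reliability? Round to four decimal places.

Series (B and C): 0.793600 × 0.733700 = 0.582264
Parallel ([0.582264] and D): 1 − (1 − 0.582264)(1 − 0.797200) = 0.915283
Series (A and [0.915283]): 0.908600 × 0.915283 = 0.8316

0.8316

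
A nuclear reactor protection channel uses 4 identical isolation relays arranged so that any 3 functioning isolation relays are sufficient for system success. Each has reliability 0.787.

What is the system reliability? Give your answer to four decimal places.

0.7989

R = Σ_{i=3}^{4} C(4,i) p^i (1−p)^{4−i} with p = 0.787
C(4,3)·0.787^3·0.213^1 = 0.415302
C(4,4)·0.787^4·0.213^0 = 0.383618
Sum = 0.7989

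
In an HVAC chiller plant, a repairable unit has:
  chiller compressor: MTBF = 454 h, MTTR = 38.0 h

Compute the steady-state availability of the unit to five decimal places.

0.92276

A(chiller compressor) = MTBF/(MTBF+MTTR) = 454/(454+38.0) = 0.92276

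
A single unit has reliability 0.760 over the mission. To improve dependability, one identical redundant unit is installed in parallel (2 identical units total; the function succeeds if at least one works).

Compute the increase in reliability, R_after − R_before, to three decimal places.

0.182

R_before = 0.760
R_after = 1 − (1 − 0.760)^2 = 0.942
ΔR = 0.942 − 0.760 = 0.182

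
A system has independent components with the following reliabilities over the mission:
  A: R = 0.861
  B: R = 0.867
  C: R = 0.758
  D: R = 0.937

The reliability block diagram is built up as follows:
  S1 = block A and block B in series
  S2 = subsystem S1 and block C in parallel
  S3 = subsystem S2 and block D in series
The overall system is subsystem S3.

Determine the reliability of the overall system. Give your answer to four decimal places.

Series (A and B): 0.861000 × 0.867000 = 0.746487
Parallel ([0.746487] and C): 1 − (1 − 0.746487)(1 − 0.758000) = 0.938650
Series ([0.938650] and D): 0.938650 × 0.937000 = 0.8795

0.8795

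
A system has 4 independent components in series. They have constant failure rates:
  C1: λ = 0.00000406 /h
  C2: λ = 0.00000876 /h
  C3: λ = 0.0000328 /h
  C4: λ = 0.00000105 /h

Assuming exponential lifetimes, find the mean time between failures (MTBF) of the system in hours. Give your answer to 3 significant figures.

Series of exponential components: λ_sys = Σ λ_i
λ_sys = 0.00000406 + 0.00000876 + 0.0000328 + 0.00000105 = 4.6670e-05 /h
MTBF = 1 / λ_sys = 21400 h

21400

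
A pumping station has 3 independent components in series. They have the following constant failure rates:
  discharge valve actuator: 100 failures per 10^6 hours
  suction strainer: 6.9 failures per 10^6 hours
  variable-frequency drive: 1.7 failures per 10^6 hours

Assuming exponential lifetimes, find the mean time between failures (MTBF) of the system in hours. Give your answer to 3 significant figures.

9210

Series of exponential components: λ_sys = Σ λ_i
λ_sys = 0.00010 + 0.0000069 + 0.0000017 = 1.0860e-04 /h
MTBF = 1 / λ_sys = 9210 h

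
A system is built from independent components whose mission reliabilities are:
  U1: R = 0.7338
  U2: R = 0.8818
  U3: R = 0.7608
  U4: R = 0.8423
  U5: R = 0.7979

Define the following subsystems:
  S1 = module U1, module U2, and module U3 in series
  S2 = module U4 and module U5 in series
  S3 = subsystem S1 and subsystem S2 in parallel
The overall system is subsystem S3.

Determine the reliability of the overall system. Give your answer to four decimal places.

0.8335

Series (U1, U2, and U3): 0.733800 × 0.881800 × 0.760800 = 0.492287
Series (U4 and U5): 0.842300 × 0.797900 = 0.672071
Parallel ([0.492287] and [0.672071]): 1 − (1 − 0.492287)(1 − 0.672071) = 0.8335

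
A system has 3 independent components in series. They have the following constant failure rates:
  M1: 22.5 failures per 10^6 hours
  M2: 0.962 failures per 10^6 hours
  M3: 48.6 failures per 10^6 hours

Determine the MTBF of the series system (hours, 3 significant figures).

Series of exponential components: λ_sys = Σ λ_i
λ_sys = 0.0000225 + 0.000000962 + 0.0000486 = 7.2062e-05 /h
MTBF = 1 / λ_sys = 13900 h

13900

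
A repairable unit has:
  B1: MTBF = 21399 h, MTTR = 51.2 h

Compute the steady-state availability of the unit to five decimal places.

A(B1) = MTBF/(MTBF+MTTR) = 21399/(21399+51.2) = 0.99761

0.99761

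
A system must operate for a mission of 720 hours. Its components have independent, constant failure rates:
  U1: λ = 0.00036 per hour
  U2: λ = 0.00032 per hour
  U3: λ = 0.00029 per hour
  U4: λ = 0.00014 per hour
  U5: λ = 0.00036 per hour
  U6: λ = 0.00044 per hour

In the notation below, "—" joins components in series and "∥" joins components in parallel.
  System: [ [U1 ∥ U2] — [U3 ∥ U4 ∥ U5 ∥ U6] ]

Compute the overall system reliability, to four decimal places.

R(U1) = exp(−0.00036 × 720) = 0.771669
R(U2) = exp(−0.00032 × 720) = 0.794216
R(U3) = exp(−0.00029 × 720) = 0.811558
R(U4) = exp(−0.00014 × 720) = 0.904114
R(U5) = exp(−0.00036 × 720) = 0.771669
R(U6) = exp(−0.00044 × 720) = 0.728476
Parallel (U1 and U2): 1 − (1 − 0.771669)(1 − 0.794216) = 0.953013
Parallel (U3, U4, U5, and U6): 1 − (1 − 0.811558)(1 − 0.904114)(1 − 0.771669)(1 − 0.728476) = 0.998880
Series ([0.953013] and [0.998880]): 0.953013 × 0.998880 = 0.9519

0.9519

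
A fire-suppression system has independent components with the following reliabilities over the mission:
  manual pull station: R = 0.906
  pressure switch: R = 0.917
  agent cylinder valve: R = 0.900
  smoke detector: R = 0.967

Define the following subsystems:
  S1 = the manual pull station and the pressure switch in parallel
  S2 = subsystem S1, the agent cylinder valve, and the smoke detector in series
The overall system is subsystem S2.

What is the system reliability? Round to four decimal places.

0.8635

Parallel (manual pull station and pressure switch): 1 − (1 − 0.906000)(1 − 0.917000) = 0.992198
Series ([0.992198], agent cylinder valve, and smoke detector): 0.992198 × 0.900000 × 0.967000 = 0.8635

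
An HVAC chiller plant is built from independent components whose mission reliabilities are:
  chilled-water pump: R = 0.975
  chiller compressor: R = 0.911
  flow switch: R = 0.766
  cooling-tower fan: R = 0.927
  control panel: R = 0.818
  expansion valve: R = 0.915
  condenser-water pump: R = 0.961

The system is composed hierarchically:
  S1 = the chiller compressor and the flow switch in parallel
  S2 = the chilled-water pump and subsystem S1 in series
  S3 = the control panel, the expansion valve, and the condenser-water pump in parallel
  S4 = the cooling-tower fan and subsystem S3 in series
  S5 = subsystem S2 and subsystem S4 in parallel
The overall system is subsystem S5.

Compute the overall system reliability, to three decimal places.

0.997

Parallel (chiller compressor and flow switch): 1 − (1 − 0.91100)(1 − 0.76600) = 0.97917
Series (chilled-water pump and [0.97917]): 0.97500 × 0.97917 = 0.95469
Parallel (control panel, expansion valve, and condenser-water pump): 1 − (1 − 0.81800)(1 − 0.91500)(1 − 0.96100) = 0.99940
Series (cooling-tower fan and [0.99940]): 0.92700 × 0.99940 = 0.92644
Parallel ([0.95469] and [0.92644]): 1 − (1 − 0.95469)(1 − 0.92644) = 0.997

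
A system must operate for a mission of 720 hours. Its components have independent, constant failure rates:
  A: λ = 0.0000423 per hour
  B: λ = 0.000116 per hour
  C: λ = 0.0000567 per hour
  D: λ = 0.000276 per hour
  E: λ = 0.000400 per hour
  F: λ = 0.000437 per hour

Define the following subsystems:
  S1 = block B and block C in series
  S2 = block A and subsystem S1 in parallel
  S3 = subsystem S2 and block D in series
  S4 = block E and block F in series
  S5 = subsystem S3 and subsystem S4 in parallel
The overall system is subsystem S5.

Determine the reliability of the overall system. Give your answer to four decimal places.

0.9171

R(A) = exp(−0.0000423 × 720) = 0.970003
R(B) = exp(−0.000116 × 720) = 0.919873
R(C) = exp(−0.0000567 × 720) = 0.959998
R(D) = exp(−0.000276 × 720) = 0.819779
R(E) = exp(−0.000400 × 720) = 0.749762
R(F) = exp(−0.000437 × 720) = 0.730052
Series (B and C): 0.919873 × 0.959998 = 0.883076
Parallel (A and [0.883076]): 1 − (1 − 0.970003)(1 − 0.883076) = 0.996493
Series ([0.996493] and D): 0.996493 × 0.819779 = 0.816904
Series (E and F): 0.749762 × 0.730052 = 0.547365
Parallel ([0.816904] and [0.547365]): 1 − (1 − 0.816904)(1 − 0.547365) = 0.9171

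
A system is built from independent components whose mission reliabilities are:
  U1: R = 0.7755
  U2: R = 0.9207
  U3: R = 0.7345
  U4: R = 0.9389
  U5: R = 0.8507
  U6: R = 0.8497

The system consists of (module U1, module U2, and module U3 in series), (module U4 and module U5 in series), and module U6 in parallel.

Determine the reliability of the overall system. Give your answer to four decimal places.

Series (U1, U2, and U3): 0.775500 × 0.920700 × 0.734500 = 0.524435
Series (U4 and U5): 0.938900 × 0.850700 = 0.798722
Parallel ([0.524435], [0.798722], and U6): 1 − (1 − 0.524435)(1 − 0.798722)(1 − 0.849700) = 0.9856

0.9856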